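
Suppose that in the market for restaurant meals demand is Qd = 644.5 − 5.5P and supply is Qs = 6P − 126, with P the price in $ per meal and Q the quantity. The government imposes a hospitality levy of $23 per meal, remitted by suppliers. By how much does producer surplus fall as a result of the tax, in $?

Producer surplus falls by $2673.

Before the tax: set 644.5 − 5.5P = 6P − 126 → P* = $67, Q* = 276.
With the tax collected from suppliers, supply shifts: Qs = 6(P − 23) − 126.
Solving gives Q = 210 with buyers paying $79 and suppliers receiving $56 (the $23 wedge).
ΔPS is the trapezoid between Q = 210 and Q = 276 of height $11: ½ · (276 + 210) · 11 = $2673.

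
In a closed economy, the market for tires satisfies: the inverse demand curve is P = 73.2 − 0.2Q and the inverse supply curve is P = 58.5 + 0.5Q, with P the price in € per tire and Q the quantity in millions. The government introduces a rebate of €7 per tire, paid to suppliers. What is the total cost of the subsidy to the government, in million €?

Rewrite in direct form: Qd = 366 − 5P and Qs = 2P − 117.
Before the subsidy: set 366 − 5P = 2P − 117 → P* = €69, Q* = 21.
With a per-unit subsidy paid to suppliers, each receives P + 7 per unit sold, so supply becomes Qs = 2(P + 7) − 117.
Solving gives Q = 31 with consumers paying €67 and suppliers receiving €74 (the €7 wedge).
Outlay = t · Q = 7 · 31 = €217.

Government outlay = €217 million.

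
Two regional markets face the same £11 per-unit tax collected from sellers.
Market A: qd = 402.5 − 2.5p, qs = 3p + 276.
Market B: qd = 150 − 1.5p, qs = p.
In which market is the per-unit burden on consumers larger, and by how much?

Market A: pre-tax p* = £23, q* = 345; post-tax q = 330; per-unit burden on consumers = £6.
Market B: pre-tax p* = £60, q* = 60; post-tax q = 53.4; per-unit burden on consumers = £4.4.
Difference: £6 vs £4.4 → market A is larger by £1.6.

Market A, by £1.6.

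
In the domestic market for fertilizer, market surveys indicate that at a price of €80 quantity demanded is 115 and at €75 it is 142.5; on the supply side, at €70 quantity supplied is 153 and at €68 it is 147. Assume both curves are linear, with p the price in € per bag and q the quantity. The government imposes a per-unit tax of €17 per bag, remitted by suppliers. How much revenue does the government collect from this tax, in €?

Demand slope: (142.5 − 115)/(75 − 80) = -5.5, so qd = 555 − 5.5p.
Supply slope: (147 − 153)/(68 − 70) = 3, so qs = 3p − 57.
Before the tax: set 555 − 5.5p = 3p − 57 → p* = €72, q* = 159.
With the tax collected from suppliers, supply shifts: qs = 3(p − 17) − 57.
New equilibrium: buyers pay €78, suppliers receive €61, q = 126. (Wedge: pb − ps = 17.)
Revenue = t · Q = 17 · 126 = €2142.

Tax revenue = €2142.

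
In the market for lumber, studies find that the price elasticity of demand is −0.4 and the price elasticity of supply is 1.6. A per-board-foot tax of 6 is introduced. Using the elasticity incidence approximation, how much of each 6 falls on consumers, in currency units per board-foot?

Incidence ratio: consumers' share ≈ εs / (εs + |εd|) = 1.6 / (1.6 + 0.4) = 0.8.
So consumers bear ≈ 0.8 × 6 = 4.8; producers bear 1.2.

Consumers bear ≈ 4.8 per board-foot.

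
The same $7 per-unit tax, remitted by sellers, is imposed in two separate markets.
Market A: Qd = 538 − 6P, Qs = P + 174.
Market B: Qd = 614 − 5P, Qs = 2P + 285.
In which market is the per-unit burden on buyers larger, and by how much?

Market A: pre-tax P* = $52, Q* = 226; post-tax Q = 220; per-unit burden on buyers = $1.
Market B: pre-tax P* = $47, Q* = 379; post-tax Q = 369; per-unit burden on buyers = $2.
Difference: $1 vs $2 → market B is larger by $1.

Market B, by $1.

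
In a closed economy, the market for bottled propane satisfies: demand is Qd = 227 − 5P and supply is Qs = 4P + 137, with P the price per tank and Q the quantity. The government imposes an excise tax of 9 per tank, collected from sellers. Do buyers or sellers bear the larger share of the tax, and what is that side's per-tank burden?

Sellers bear the larger share: 5 per tank.

Before the tax: set 227 − 5P = 4P + 137 → P* = 10, Q* = 177.
With the tax collected from sellers, supply shifts: Qs = 4(P − 9) + 137.
Solving gives Q = 157 with buyers paying 14 and sellers receiving 5 (the 9 wedge).
Per-tank burden: buyers 4, sellers 5.
Sellers take the larger share because supply is less price-elastic here (demand slope 5 vs supply slope 4).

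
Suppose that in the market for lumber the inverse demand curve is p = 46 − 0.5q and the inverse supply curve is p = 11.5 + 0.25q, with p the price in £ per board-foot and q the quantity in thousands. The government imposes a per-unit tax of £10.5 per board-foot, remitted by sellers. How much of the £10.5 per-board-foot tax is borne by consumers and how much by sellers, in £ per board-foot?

Consumers bear £7 per board-foot; sellers bear £3.5 per board-foot.

Inverting to q(p) form: qd = 92 − 2p; qs = 4p − 46.
Before the tax: set 92 − 2p = 4p − 46 → p* = £23, q* = 46.
With the tax collected from sellers, supply shifts: qs = 4(p − 10.5) − 46.
Solving gives q = 32 with consumers paying £30 and sellers receiving £19.5 (the £10.5 wedge).
Burden on consumers: £7; on sellers: £3.5. (They sum to £10.5.)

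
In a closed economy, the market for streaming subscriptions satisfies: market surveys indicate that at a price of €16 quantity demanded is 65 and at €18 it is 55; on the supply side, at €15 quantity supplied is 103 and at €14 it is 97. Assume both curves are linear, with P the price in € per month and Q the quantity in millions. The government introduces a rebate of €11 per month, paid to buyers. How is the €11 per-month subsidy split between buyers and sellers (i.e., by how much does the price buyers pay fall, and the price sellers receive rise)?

Buyers gain €6 per month; sellers gain €5 per month.

Demand slope: (55 − 65)/(18 − 16) = -5, so Qd = 145 − 5P.
Supply slope: (97 − 103)/(14 − 15) = 6, so Qs = 6P + 13.
Before the subsidy: set 145 − 5P = 6P + 13 → P* = €12, Q* = 85.
With a per-unit subsidy paid to buyers, each effectively pays P − 11, so demand becomes Qd = 145 − 5(P − 11).
Solving gives Q = 115 with buyers paying €6 and sellers receiving €17 (the €11 wedge).
Gain to buyers: €6; to sellers: €5. (They sum to €11.)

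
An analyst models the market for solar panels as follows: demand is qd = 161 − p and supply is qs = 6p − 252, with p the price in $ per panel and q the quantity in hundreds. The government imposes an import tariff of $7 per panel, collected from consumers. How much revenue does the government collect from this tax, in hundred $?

Without the tax, 161 − p = 6p − 252 gives 7p = 413, so p* = $59 and q* = 102.
With the tax collected from consumers, demand (in seller-price terms) shifts: qd = 161 − (p + 7).
Solving gives q = 96 with consumers paying $65 and producers receiving $58 (the $7 wedge).
Revenue = t · Q = 7 · 96 = $672.

Tax revenue = $672 hundred.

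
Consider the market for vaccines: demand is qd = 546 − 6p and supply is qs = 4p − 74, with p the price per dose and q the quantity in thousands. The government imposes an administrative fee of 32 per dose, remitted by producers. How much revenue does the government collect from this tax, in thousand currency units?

Tax revenue = 3110.4 thousand.

Without the tax, 546 − 6p = 4p − 74 gives 10p = 620, so p* = 62 and q* = 174.
With the tax collected from producers, supply shifts: qs = 4(p − 32) − 74.
Solving gives q = 97.2 with buyers paying 74.8 and producers receiving 42.8 (the 32 wedge).
Revenue = t · Q = 32 · 97.2 = 3110.4.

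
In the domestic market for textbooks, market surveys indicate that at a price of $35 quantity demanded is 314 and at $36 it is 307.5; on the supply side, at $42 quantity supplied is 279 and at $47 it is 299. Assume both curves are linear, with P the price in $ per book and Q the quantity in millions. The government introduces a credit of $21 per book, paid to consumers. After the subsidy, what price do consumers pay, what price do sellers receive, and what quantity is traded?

Consumers pay $33; sellers receive $54; quantity = 327.

Demand slope: (307.5 − 314)/(36 − 35) = -6.5, so Qd = 541.5 − 6.5P.
Supply slope: (299 − 279)/(47 − 42) = 4, so Qs = 4P + 111.
Without the subsidy, 541.5 − 6.5P = 4P + 111 gives 10.5P = 430.5, so P* = $41 and Q* = 275.
With a per-unit subsidy paid to consumers, each effectively pays P − 21, so demand becomes Qd = 541.5 − 6.5(P − 21).
Solving gives Q = 327 with consumers paying $33 and sellers receiving $54 (the $21 wedge).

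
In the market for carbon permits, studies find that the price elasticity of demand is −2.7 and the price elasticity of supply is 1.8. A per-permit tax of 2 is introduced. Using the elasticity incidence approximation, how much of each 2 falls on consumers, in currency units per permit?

Consumers bear ≈ 0.8 per permit.

Incidence ratio: consumers' share ≈ εs / (εs + |εd|) = 1.8 / (1.8 + 2.7) = 0.4.
So consumers bear ≈ 0.4 × 2 = 0.8; producers bear 1.2.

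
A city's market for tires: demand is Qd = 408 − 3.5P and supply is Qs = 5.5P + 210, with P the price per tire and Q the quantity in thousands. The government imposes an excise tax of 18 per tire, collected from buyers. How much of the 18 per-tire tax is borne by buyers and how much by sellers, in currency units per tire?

Before the tax: set 408 − 3.5P = 5.5P + 210 → P* = 22, Q* = 331.
With the tax collected from buyers, demand (in seller-price terms) shifts: Qd = 408 − 3.5(P + 18).
New equilibrium: buyers pay 33, sellers receive 15, Q = 292.5. (Wedge: Pb − Ps = 18.)
Burden on buyers: 11; on sellers: 7. (They sum to 18.)

Buyers bear 11 per tire; sellers bear 7 per tire.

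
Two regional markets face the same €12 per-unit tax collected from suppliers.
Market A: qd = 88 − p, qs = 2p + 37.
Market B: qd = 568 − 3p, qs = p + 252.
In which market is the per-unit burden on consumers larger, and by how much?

Market A: pre-tax p* = €17, q* = 71; post-tax q = 63; per-unit burden on consumers = €8.
Market B: pre-tax p* = €79, q* = 331; post-tax q = 322; per-unit burden on consumers = €3.
Difference: €8 vs €3 → market A is larger by €5.

Market A, by €5.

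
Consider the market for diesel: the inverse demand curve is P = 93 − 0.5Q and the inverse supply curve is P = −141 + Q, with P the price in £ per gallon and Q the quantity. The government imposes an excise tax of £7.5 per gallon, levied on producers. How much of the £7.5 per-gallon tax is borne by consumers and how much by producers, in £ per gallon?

Rewrite in direct form: Qd = 186 − 2P and Qs = P + 141.
Without the tax, 186 − 2P = P + 141 gives 3P = 45, so P* = £15 and Q* = 156.
With the tax collected from producers, supply shifts: Qs = (P − 7.5) + 141.
Solving gives Q = 151 with consumers paying £17.5 and producers receiving £10 (the £7.5 wedge).
Burden on consumers: £2.5; on producers: £5. (They sum to £7.5.)
The less price-elastic side of the market bears the larger share of a per-unit tax.

Consumers bear £2.5 per gallon; producers bear £5 per gallon.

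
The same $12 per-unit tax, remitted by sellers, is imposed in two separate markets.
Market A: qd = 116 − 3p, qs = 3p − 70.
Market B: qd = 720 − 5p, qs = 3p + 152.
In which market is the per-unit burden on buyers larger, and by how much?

Market A: pre-tax p* = $31, q* = 23; post-tax q = 5; per-unit burden on buyers = $6.
Market B: pre-tax p* = $71, q* = 365; post-tax q = 342.5; per-unit burden on buyers = $4.5.
Difference: $6 vs $4.5 → market A is larger by $1.5.

Market A, by $1.5.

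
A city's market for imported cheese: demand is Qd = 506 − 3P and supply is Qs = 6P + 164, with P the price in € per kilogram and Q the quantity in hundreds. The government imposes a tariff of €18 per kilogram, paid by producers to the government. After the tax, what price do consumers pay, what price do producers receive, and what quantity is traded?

Consumers pay €50; producers receive €32; quantity = 356.

Before the tax: set 506 − 3P = 6P + 164 → P* = €38, Q* = 392.
With the tax collected from producers, supply shifts: Qs = 6(P − 18) + 164.
Solving gives Q = 356 with consumers paying €50 and producers receiving €32 (the €18 wedge).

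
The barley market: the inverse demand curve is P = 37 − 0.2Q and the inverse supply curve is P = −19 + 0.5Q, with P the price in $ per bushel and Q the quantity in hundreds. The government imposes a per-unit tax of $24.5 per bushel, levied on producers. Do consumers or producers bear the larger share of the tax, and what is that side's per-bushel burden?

Producers bear the larger share: $17.5 per bushel.

Inverting to Q(P) form: Qd = 185 − 5P; Qs = 2P + 38.
Before the tax: set 185 − 5P = 2P + 38 → P* = $21, Q* = 80.
With the tax collected from producers, supply shifts: Qs = 2(P − 24.5) + 38.
New equilibrium: consumers pay $28, producers receive $3.5, Q = 45. (Wedge: Pb − Ps = 24.5.)
Per-bushel burden: consumers $7, producers $17.5.
Producers take the larger share because supply is less price-elastic here (demand slope 5 vs supply slope 2).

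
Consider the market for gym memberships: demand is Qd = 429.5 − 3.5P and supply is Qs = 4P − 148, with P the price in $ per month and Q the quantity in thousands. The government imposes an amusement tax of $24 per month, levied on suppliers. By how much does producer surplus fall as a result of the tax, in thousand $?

Before the tax: set 429.5 − 3.5P = 4P − 148 → P* = $77, Q* = 160.
With the tax collected from suppliers, supply shifts: Qs = 4(P − 24) − 148.
New equilibrium: buyers pay $89.8, suppliers receive $65.8, Q = 115.2. (Wedge: Pb − Ps = 24.)
ΔPS is the trapezoid between Q = 115.2 and Q = 160 of height $11.2: ½ · (160 + 115.2) · 11.2 = $1541.12.

Producer surplus falls by $1541.12 thousand.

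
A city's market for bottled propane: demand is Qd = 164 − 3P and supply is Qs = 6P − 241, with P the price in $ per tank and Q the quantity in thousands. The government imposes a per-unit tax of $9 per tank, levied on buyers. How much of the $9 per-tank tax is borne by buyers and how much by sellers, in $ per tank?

Without the tax, 164 − 3P = 6P − 241 gives 9P = 405, so P* = $45 and Q* = 29.
With the tax collected from buyers, demand (in seller-price terms) shifts: Qd = 164 − 3(P + 9).
New equilibrium: buyers pay $51, sellers receive $42, Q = 11. (Wedge: Pb − Ps = 9.)
Burden on buyers: $6; on sellers: $3. (They sum to $9.)
The less price-elastic side of the market bears the larger share of a per-unit tax.

Buyers bear $6 per tank; sellers bear $3 per tank.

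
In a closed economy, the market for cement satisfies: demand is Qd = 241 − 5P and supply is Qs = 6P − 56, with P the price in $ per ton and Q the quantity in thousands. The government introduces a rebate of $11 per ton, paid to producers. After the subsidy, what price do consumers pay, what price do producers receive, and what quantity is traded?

Before the subsidy: set 241 − 5P = 6P − 56 → P* = $27, Q* = 106.
With a per-unit subsidy paid to producers, each receives P + 11 per unit sold, so supply becomes Qs = 6(P + 11) − 56.
Solving gives Q = 136 with consumers paying $21 and producers receiving $32 (the $11 wedge).

Consumers pay $21; producers receive $32; quantity = 136.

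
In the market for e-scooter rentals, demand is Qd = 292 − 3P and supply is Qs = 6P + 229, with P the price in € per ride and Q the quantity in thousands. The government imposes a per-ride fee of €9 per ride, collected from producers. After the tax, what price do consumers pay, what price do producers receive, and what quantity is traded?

Before the tax: set 292 − 3P = 6P + 229 → P* = €7, Q* = 271.
With the tax collected from producers, supply shifts: Qs = 6(P − 9) + 229.
New equilibrium: consumers pay €13, producers receive €4, Q = 253. (Wedge: Pb − Ps = 9.)
The less price-elastic side of the market bears the larger share of a per-unit tax.

Consumers pay €13; producers receive €4; quantity = 253.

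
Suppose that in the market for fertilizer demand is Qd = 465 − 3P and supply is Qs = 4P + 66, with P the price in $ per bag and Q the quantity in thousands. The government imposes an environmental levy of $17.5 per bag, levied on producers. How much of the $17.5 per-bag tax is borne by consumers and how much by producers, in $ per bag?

Before the tax: set 465 − 3P = 4P + 66 → P* = $57, Q* = 294.
With the tax collected from producers, supply shifts: Qs = 4(P − 17.5) + 66.
Solving gives Q = 264 with consumers paying $67 and producers receiving $49.5 (the $17.5 wedge).
Burden on consumers: $10; on producers: $7.5. (They sum to $17.5.)

Consumers bear $10 per bag; producers bear $7.5 per bag.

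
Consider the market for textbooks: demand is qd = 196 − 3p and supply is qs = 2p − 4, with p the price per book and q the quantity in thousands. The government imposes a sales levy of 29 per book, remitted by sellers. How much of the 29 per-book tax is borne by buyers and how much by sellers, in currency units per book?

Buyers bear 11.6 per book; sellers bear 17.4 per book.

Before the tax: set 196 − 3p = 2p − 4 → p* = 40, q* = 76.
With the tax collected from sellers, supply shifts: qs = 2(p − 29) − 4.
Solving gives q = 41.2 with buyers paying 51.6 and sellers receiving 22.6 (the 29 wedge).
Burden on buyers: 11.6; on sellers: 17.4. (They sum to 29.)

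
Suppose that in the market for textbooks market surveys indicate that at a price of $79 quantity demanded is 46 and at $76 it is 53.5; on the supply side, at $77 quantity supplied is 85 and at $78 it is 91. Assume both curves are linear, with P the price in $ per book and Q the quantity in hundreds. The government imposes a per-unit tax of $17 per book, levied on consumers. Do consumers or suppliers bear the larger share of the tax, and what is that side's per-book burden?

Demand slope: (53.5 − 46)/(76 − 79) = -2.5, so Qd = 243.5 − 2.5P.
Supply slope: (91 − 85)/(78 − 77) = 6, so Qs = 6P − 377.
Without the tax, 243.5 − 2.5P = 6P − 377 gives 8.5P = 620.5, so P* = $73 and Q* = 61.
With the tax collected from consumers, demand (in seller-price terms) shifts: Qd = 243.5 − 2.5(P + 17).
New equilibrium: consumers pay $85, suppliers receive $68, Q = 31. (Wedge: Pb − Ps = 17.)
Per-book burden: consumers $12, suppliers $5.
Consumers take the larger share because demand is less price-elastic here (demand slope 2.5 vs supply slope 6).
The less price-elastic side of the market bears the larger share of a per-unit tax.

Consumers bear the larger share: $12 per book.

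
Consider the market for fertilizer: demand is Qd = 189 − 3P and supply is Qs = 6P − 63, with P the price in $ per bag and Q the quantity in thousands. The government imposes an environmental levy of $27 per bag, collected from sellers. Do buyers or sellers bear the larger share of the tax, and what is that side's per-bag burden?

Without the tax, 189 − 3P = 6P − 63 gives 9P = 252, so P* = $28 and Q* = 105.
With the tax collected from sellers, supply shifts: Qs = 6(P − 27) − 63.
Solving gives Q = 51 with buyers paying $46 and sellers receiving $19 (the $27 wedge).
Per-bag burden: buyers $18, sellers $9.
Buyers take the larger share because demand is less price-elastic here (demand slope 3 vs supply slope 6).
The less price-elastic side of the market bears the larger share of a per-unit tax.

Buyers bear the larger share: $18 per bag.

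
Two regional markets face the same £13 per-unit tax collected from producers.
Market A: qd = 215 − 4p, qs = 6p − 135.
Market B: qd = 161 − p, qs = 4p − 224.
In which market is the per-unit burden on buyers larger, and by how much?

Market B, by £2.6.

Market A: pre-tax p* = £35, q* = 75; post-tax q = 43.8; per-unit burden on buyers = £7.8.
Market B: pre-tax p* = £77, q* = 84; post-tax q = 73.6; per-unit burden on buyers = £10.4.
Difference: £7.8 vs £10.4 → market B is larger by £2.6.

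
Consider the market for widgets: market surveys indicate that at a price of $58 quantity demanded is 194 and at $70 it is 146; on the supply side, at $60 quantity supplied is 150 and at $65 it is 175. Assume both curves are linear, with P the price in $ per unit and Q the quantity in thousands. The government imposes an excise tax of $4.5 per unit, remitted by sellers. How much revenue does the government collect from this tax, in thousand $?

Demand slope: (146 − 194)/(70 − 58) = -4, so Qd = 426 − 4P.
Supply slope: (175 − 150)/(65 − 60) = 5, so Qs = 5P − 150.
Before the tax: set 426 − 4P = 5P − 150 → P* = $64, Q* = 170.
With the tax collected from sellers, supply shifts: Qs = 5(P − 4.5) − 150.
New equilibrium: consumers pay $66.5, sellers receive $62, Q = 160. (Wedge: Pb − Ps = 4.5.)
Revenue = t · Q = 4.5 · 160 = $720.

Tax revenue = $720 thousand.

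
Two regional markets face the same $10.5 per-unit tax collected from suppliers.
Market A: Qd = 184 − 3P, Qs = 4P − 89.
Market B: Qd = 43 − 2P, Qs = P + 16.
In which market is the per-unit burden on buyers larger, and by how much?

Market A, by $2.5.

Market A: pre-tax P* = $39, Q* = 67; post-tax Q = 49; per-unit burden on buyers = $6.
Market B: pre-tax P* = $9, Q* = 25; post-tax Q = 18; per-unit burden on buyers = $3.5.
Difference: $6 vs $3.5 → market A is larger by $2.5.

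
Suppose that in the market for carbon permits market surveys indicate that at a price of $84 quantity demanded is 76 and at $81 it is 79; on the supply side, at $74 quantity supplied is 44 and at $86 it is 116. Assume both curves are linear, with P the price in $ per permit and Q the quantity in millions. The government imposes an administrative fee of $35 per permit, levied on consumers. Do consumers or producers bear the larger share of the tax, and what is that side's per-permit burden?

Demand slope: (79 − 76)/(81 − 84) = -1, so Qd = 160 − P.
Supply slope: (116 − 44)/(86 − 74) = 6, so Qs = 6P − 400.
Before the tax: set 160 − P = 6P − 400 → P* = $80, Q* = 80.
With the tax collected from consumers, demand (in seller-price terms) shifts: Qd = 160 − (P + 35).
Solving gives Q = 50 with consumers paying $110 and producers receiving $75 (the $35 wedge).
Per-permit burden: consumers $30, producers $5.
Consumers take the larger share because demand is less price-elastic here (demand slope 1 vs supply slope 6).

Consumers bear the larger share: $30 per permit.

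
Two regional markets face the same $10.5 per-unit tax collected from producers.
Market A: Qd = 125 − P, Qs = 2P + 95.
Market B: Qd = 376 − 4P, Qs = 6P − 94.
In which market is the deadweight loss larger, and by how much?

Market B, by $95.55.

Market A: pre-tax P* = $10, Q* = 115; post-tax Q = 108; deadweight loss = $36.75.
Market B: pre-tax P* = $47, Q* = 188; post-tax Q = 162.8; deadweight loss = $132.3.
Difference: $36.75 vs $132.3 → market B is larger by $95.55.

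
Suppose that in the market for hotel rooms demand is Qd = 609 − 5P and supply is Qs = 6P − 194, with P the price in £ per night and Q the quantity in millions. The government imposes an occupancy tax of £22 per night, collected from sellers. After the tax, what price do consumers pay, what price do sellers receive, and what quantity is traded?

Consumers pay £85; sellers receive £63; quantity = 184.

Without the tax, 609 − 5P = 6P − 194 gives 11P = 803, so P* = £73 and Q* = 244.
With the tax collected from sellers, supply shifts: Qs = 6(P − 22) − 194.
Solving gives Q = 184 with consumers paying £85 and sellers receiving £63 (the £22 wedge).
The less price-elastic side of the market bears the larger share of a per-unit tax.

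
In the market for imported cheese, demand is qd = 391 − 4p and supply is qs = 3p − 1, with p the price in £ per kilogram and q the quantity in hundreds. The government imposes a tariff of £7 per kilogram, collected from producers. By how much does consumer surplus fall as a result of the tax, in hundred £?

Without the tax, 391 − 4p = 3p − 1 gives 7p = 392, so p* = £56 and q* = 167.
With the tax collected from producers, supply shifts: qs = 3(p − 7) − 1.
Solving gives q = 155 with buyers paying £59 and producers receiving £52 (the £7 wedge).
ΔCS is the trapezoid between Q = 155 and Q = 167 of height £3: ½ · (167 + 155) · 3 = £483.

Consumer surplus falls by £483 hundred.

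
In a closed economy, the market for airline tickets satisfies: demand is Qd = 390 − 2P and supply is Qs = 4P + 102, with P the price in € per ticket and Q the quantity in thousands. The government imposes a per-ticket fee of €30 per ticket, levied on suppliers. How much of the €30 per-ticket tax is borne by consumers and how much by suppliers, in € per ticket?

Without the tax, 390 − 2P = 4P + 102 gives 6P = 288, so P* = €48 and Q* = 294.
With the tax collected from suppliers, supply shifts: Qs = 4(P − 30) + 102.
Solving gives Q = 254 with consumers paying €68 and suppliers receiving €38 (the €30 wedge).
Burden on consumers: €20; on suppliers: €10. (They sum to €30.)
The less price-elastic side of the market bears the larger share of a per-unit tax.

Consumers bear €20 per ticket; suppliers bear €10 per ticket.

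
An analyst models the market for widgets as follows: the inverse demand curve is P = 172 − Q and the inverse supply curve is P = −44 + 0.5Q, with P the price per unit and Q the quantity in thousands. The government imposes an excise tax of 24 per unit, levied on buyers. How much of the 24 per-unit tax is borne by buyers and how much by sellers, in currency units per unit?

Inverting to Q(P) form: Qd = 172 − P; Qs = 2P + 88.
Without the tax, 172 − P = 2P + 88 gives 3P = 84, so P* = 28 and Q* = 144.
With the tax collected from buyers, demand (in seller-price terms) shifts: Qd = 172 − (P + 24).
Solving gives Q = 128 with buyers paying 44 and sellers receiving 20 (the 24 wedge).
Burden on buyers: 16; on sellers: 8. (They sum to 24.)
The less price-elastic side of the market bears the larger share of a per-unit tax.

Buyers bear 16 per unit; sellers bear 8 per unit.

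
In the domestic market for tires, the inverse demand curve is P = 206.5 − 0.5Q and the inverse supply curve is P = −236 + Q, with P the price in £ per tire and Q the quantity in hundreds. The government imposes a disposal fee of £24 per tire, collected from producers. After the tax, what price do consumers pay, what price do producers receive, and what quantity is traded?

Consumers pay £67; producers receive £43; quantity = 279.

Inverting to Q(P) form: Qd = 413 − 2P; Qs = P + 236.
Before the tax: set 413 − 2P = P + 236 → P* = £59, Q* = 295.
With the tax collected from producers, supply shifts: Qs = (P − 24) + 236.
New equilibrium: consumers pay £67, producers receive £43, Q = 279. (Wedge: Pb − Ps = 24.)
The less price-elastic side of the market bears the larger share of a per-unit tax.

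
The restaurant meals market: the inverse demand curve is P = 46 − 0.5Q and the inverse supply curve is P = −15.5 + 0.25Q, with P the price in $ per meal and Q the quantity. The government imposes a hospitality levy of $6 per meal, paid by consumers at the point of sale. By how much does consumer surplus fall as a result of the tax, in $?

Consumer surplus falls by $312.

Rewrite in direct form: Qd = 92 − 2P and Qs = 4P + 62.
Before the tax: set 92 − 2P = 4P + 62 → P* = $5, Q* = 82.
With the tax collected from consumers, demand (in seller-price terms) shifts: Qd = 92 − 2(P + 6).
Solving gives Q = 74 with consumers paying $9 and producers receiving $3 (the $6 wedge).
ΔCS is the trapezoid between Q = 74 and Q = 82 of height $4: ½ · (82 + 74) · 4 = $312.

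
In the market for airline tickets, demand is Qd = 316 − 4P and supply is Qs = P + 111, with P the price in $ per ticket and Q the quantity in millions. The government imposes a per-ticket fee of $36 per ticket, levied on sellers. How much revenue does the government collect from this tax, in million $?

Before the tax: set 316 − 4P = P + 111 → P* = $41, Q* = 152.
With the tax collected from sellers, supply shifts: Qs = (P − 36) + 111.
New equilibrium: buyers pay $48.2, sellers receive $12.2, Q = 123.2. (Wedge: Pb − Ps = 36.)
Revenue = t · Q = 36 · 123.2 = $4435.2.

Tax revenue = $4435.2 million.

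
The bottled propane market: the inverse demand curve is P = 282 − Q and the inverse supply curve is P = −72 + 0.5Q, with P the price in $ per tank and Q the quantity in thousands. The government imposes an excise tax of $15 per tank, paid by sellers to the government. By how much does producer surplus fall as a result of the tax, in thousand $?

Producer surplus falls by $1155 thousand.

Inverting to Q(P) form: Qd = 282 − P; Qs = 2P + 144.
Without the tax, 282 − P = 2P + 144 gives 3P = 138, so P* = $46 and Q* = 236.
With the tax collected from sellers, supply shifts: Qs = 2(P − 15) + 144.
Solving gives Q = 226 with consumers paying $56 and sellers receiving $41 (the $15 wedge).
ΔPS is the trapezoid between Q = 226 and Q = 236 of height $5: ½ · (236 + 226) · 5 = $1155.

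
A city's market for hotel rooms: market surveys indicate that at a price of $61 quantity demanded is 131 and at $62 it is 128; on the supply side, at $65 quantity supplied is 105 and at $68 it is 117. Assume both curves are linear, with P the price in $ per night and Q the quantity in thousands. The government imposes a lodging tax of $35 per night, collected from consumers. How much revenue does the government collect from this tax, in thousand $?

Tax revenue = $1855 thousand.

Demand slope: (128 − 131)/(62 − 61) = -3, so Qd = 314 − 3P.
Supply slope: (117 − 105)/(68 − 65) = 4, so Qs = 4P − 155.
Without the tax, 314 − 3P = 4P − 155 gives 7P = 469, so P* = $67 and Q* = 113.
With the tax collected from consumers, demand (in seller-price terms) shifts: Qd = 314 − 3(P + 35).
New equilibrium: consumers pay $87, producers receive $52, Q = 53. (Wedge: Pb − Ps = 35.)
Revenue = t · Q = 35 · 53 = $1855.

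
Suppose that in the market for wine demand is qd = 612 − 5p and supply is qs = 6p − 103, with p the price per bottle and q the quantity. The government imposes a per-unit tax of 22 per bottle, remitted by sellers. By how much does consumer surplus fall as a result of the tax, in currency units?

Consumer surplus falls by 3084.

Without the tax, 612 − 5p = 6p − 103 gives 11p = 715, so p* = 65 and q* = 287.
With the tax collected from sellers, supply shifts: qs = 6(p − 22) − 103.
New equilibrium: buyers pay 77, sellers receive 55, q = 227. (Wedge: pb − ps = 22.)
ΔCS is the trapezoid between Q = 227 and Q = 287 of height 12: ½ · (287 + 227) · 12 = 3084.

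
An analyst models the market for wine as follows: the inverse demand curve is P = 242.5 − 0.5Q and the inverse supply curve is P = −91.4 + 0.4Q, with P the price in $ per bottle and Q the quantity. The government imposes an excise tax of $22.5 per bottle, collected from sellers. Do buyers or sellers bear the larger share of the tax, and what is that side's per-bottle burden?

Buyers bear the larger share: $12.5 per bottle.

Rewrite in direct form: Qd = 485 − 2P and Qs = 2.5P + 228.5.
Before the tax: set 485 − 2P = 2.5P + 228.5 → P* = $57, Q* = 371.
With the tax collected from sellers, supply shifts: Qs = 2.5(P − 22.5) + 228.5.
New equilibrium: buyers pay $69.5, sellers receive $47, Q = 346. (Wedge: Pb − Ps = 22.5.)
Per-bottle burden: buyers $12.5, sellers $10.
Buyers take the larger share because demand is less price-elastic here (demand slope 2 vs supply slope 2.5).
The less price-elastic side of the market bears the larger share of a per-unit tax.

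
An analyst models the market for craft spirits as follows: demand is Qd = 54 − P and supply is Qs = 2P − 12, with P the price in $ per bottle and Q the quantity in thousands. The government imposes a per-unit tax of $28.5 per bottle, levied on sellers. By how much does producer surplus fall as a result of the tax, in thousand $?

Producer surplus falls by $213.75 thousand.

Before the tax: set 54 − P = 2P − 12 → P* = $22, Q* = 32.
With the tax collected from sellers, supply shifts: Qs = 2(P − 28.5) − 12.
New equilibrium: buyers pay $41, sellers receive $12.5, Q = 13. (Wedge: Pb − Ps = 28.5.)
ΔPS is the trapezoid between Q = 13 and Q = 32 of height $9.5: ½ · (32 + 13) · 9.5 = $213.75.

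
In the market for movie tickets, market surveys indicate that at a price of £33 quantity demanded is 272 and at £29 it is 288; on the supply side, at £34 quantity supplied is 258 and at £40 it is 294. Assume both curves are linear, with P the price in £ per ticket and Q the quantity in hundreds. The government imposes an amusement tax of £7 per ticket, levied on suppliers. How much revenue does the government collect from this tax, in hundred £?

Tax revenue = £1730.4 hundred.

Demand slope: (288 − 272)/(29 − 33) = -4, so Qd = 404 − 4P.
Supply slope: (294 − 258)/(40 − 34) = 6, so Qs = 6P + 54.
Without the tax, 404 − 4P = 6P + 54 gives 10P = 350, so P* = £35 and Q* = 264.
With the tax collected from suppliers, supply shifts: Qs = 6(P − 7) + 54.
New equilibrium: consumers pay £39.2, suppliers receive £32.2, Q = 247.2. (Wedge: Pb − Ps = 7.)
Revenue = t · Q = 7 · 247.2 = £1730.4.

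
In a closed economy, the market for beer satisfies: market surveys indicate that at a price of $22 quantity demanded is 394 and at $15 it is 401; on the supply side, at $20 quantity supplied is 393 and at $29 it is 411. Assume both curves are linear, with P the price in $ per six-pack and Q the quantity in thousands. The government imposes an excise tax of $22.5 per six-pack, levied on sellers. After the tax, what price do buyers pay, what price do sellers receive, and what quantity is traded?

Buyers pay $36; sellers receive $13.5; quantity = 380.

Demand slope: (401 − 394)/(15 − 22) = -1, so Qd = 416 − P.
Supply slope: (411 − 393)/(29 − 20) = 2, so Qs = 2P + 353.
Without the tax, 416 − P = 2P + 353 gives 3P = 63, so P* = $21 and Q* = 395.
With the tax collected from sellers, supply shifts: Qs = 2(P − 22.5) + 353.
New equilibrium: buyers pay $36, sellers receive $13.5, Q = 380. (Wedge: Pb − Ps = 22.5.)
The less price-elastic side of the market bears the larger share of a per-unit tax.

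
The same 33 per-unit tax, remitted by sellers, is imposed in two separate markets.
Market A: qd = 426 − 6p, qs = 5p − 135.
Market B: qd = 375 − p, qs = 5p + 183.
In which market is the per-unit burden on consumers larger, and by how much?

Market B, by 12.5.

Market A: pre-tax p* = 51, q* = 120; post-tax q = 30; per-unit burden on consumers = 15.
Market B: pre-tax p* = 32, q* = 343; post-tax q = 315.5; per-unit burden on consumers = 27.5.
Difference: 15 vs 27.5 → market B is larger by 12.5.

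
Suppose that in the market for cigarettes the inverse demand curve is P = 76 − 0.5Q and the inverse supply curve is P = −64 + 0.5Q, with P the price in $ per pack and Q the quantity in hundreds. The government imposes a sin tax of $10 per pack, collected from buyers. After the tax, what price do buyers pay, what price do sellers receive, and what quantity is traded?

Buyers pay $11; sellers receive $1; quantity = 130.

Rewrite in direct form: Qd = 152 − 2P and Qs = 2P + 128.
Before the tax: set 152 − 2P = 2P + 128 → P* = $6, Q* = 140.
With the tax collected from buyers, demand (in seller-price terms) shifts: Qd = 152 − 2(P + 10).
Solving gives Q = 130 with buyers paying $11 and sellers receiving $1 (the $10 wedge).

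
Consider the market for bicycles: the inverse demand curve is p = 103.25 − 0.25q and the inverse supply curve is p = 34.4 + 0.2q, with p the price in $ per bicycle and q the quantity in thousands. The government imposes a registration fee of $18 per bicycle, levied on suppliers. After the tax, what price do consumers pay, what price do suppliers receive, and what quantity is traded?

Rewrite in direct form: qd = 413 − 4p and qs = 5p − 172.
Without the tax, 413 − 4p = 5p − 172 gives 9p = 585, so p* = $65 and q* = 153.
With the tax collected from suppliers, supply shifts: qs = 5(p − 18) − 172.
New equilibrium: consumers pay $75, suppliers receive $57, q = 113. (Wedge: pb − ps = 18.)

Consumers pay $75; suppliers receive $57; quantity = 113.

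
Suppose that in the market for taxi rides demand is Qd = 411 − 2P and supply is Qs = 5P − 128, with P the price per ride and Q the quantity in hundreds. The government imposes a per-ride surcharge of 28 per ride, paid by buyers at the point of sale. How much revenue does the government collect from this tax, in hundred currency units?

Without the tax, 411 − 2P = 5P − 128 gives 7P = 539, so P* = 77 and Q* = 257.
With the tax collected from buyers, demand (in seller-price terms) shifts: Qd = 411 − 2(P + 28).
Solving gives Q = 217 with buyers paying 97 and suppliers receiving 69 (the 28 wedge).
Revenue = t · Q = 28 · 217 = 6076.

Tax revenue = 6076 hundred.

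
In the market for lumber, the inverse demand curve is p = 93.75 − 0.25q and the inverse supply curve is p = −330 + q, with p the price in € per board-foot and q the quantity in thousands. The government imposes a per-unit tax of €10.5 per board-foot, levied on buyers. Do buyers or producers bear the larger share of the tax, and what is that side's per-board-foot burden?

Inverting to q(p) form: qd = 375 − 4p; qs = p + 330.
Before the tax: set 375 − 4p = p + 330 → p* = €9, q* = 339.
With the tax collected from buyers, demand (in seller-price terms) shifts: qd = 375 − 4(p + 10.5).
New equilibrium: buyers pay €11.1, producers receive €0.6, q = 330.6. (Wedge: pb − ps = 10.5.)
Per-board-foot burden: buyers €2.1, producers €8.4.
Producers take the larger share because supply is less price-elastic here (demand slope 4 vs supply slope 1).
The less price-elastic side of the market bears the larger share of a per-unit tax.

Producers bear the larger share: €8.4 per board-foot.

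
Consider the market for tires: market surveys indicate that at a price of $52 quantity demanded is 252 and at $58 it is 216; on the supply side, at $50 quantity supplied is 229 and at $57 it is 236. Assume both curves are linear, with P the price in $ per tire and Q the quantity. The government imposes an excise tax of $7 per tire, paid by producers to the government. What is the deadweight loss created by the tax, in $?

Demand slope: (216 − 252)/(58 − 52) = -6, so Qd = 564 − 6P.
Supply slope: (236 − 229)/(57 − 50) = 1, so Qs = P + 179.
Without the tax, 564 − 6P = P + 179 gives 7P = 385, so P* = $55 and Q* = 234.
With the tax collected from producers, supply shifts: Qs = (P − 7) + 179.
New equilibrium: consumers pay $56, producers receive $49, Q = 228. (Wedge: Pb − Ps = 7.)
Quantity falls by |ΔQ| = |234 − 228| = 6.
DWL = ½ · t · |ΔQ| = ½ · 7 · 6 = $21.

Deadweight loss = $21.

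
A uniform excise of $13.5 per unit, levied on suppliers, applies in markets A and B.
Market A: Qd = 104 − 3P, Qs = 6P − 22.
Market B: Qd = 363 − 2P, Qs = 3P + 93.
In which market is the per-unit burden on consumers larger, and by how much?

Market A, by $0.9.

Market A: pre-tax P* = $14, Q* = 62; post-tax Q = 35; per-unit burden on consumers = $9.
Market B: pre-tax P* = $54, Q* = 255; post-tax Q = 238.8; per-unit burden on consumers = $8.1.
Difference: $9 vs $8.1 → market A is larger by $0.9.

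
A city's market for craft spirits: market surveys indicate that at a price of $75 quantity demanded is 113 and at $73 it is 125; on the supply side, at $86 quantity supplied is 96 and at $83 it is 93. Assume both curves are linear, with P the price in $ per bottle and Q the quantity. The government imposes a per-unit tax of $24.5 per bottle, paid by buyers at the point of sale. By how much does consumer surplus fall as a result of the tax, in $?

Demand slope: (125 − 113)/(73 − 75) = -6, so Qd = 563 − 6P.
Supply slope: (93 − 96)/(83 − 86) = 1, so Qs = P + 10.
Without the tax, 563 − 6P = P + 10 gives 7P = 553, so P* = $79 and Q* = 89.
With the tax collected from buyers, demand (in seller-price terms) shifts: Qd = 563 − 6(P + 24.5).
New equilibrium: buyers pay $82.5, suppliers receive $58, Q = 68. (Wedge: Pb − Ps = 24.5.)
ΔCS is the trapezoid between Q = 68 and Q = 89 of height $3.5: ½ · (89 + 68) · 3.5 = $274.75.

Consumer surplus falls by $274.75.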